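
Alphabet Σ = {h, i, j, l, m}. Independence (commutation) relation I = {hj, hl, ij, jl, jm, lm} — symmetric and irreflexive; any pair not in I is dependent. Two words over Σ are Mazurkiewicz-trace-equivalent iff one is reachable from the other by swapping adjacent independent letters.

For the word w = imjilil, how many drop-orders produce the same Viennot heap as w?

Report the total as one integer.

7

#0=i has no predecessor
#1=m depends on [0:i]
#2=j has no predecessor
#3=i depends on [1:m]
#4=l depends on [3:i]
#5=i depends on [4:l]
#6=l depends on [5:i]
sources: [0:i, 2:j]
N(rest) = Σ N(rest − s) over sources s of rest; N(one piece) = 1:
  size 1 → [2]=1  [6]=1
  size 2 → [2,6]=2  [5,6]=1
  size 3 → [2,5,6]=3  [4,5,6]=1
  size 4 → [2,4,5,6]=4  [3,4,5,6]=1
  size 5 → [1,3,4,5,6]=1  [2,3,4,5,6]=5
  first=0(i) contributes 6
  first=2(j) contributes 1
|[w]| = 7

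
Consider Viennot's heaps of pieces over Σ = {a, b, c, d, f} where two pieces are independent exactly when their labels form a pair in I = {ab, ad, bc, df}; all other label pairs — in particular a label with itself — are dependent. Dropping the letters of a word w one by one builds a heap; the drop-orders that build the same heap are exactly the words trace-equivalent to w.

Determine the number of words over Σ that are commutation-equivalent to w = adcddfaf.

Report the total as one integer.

20

piece 0:a — minimal
piece 1:d — minimal
piece 2:c rests on {0:a, 1:d}
piece 3:d rests on {2:c}
piece 4:d rests on {3:d}
piece 5:f rests on {2:c}
piece 6:a rests on {5:f}
piece 7:f rests on {6:a}
minimal pieces: {0:a, 1:d}
ways to finish when only these pieces remain (= sum over removing one remaining piece with nothing left below it):
  1 left: {4}→1  {7}→1
  2 left: {3,4}→1  {4,7}→2  {6,7}→1
  3 left: {3,4,7}→3  {4,6,7}→3  {5,6,7}→1
  4 left: {3,4,6,7}→6  {4,5,6,7}→4
  5 left: {3,4,5,6,7}→10
  6 left: {2,3,4,5,6,7}→10
  placing 0:a first → 10 extensions
  placing 1:d first → 10 extensions
total linear extensions = 20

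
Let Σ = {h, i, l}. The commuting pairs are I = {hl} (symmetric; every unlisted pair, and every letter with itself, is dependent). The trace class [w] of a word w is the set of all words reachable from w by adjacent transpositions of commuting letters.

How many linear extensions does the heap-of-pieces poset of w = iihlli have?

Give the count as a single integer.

0(i) covers ∅
1(i) covers 0:i
2(h) covers 1:i
3(l) covers 1:i
4(l) covers 3:l
5(i) covers 2:h, 4:l
floor of heap: 0:i
completions by unplaced set U, small U first (add the entries for U minus each lowest piece of U):
  |U|=1: {5}:1
  |U|=2: {2,5}:1  {4,5}:1
  |U|=3: {2,4,5}:2  {3,4,5}:1
  |U|=4: {2,3,4,5}:3
  start at 0(i): 3

3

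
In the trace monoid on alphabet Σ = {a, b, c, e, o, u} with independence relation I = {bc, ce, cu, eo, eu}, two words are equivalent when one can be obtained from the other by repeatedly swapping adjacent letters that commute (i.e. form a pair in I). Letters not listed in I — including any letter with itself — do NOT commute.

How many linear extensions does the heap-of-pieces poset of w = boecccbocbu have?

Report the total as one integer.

0(b) covers ∅
1(o) covers 0:b
2(e) covers 0:b
3(c) covers 1:o
4(c) covers 3:c
5(c) covers 4:c
6(b) covers 1:o, 2:e
7(o) covers 5:c, 6:b
8(c) covers 7:o
9(b) covers 7:o
10(u) covers 9:b
floor of heap: 0:b
completions by unplaced set U, small U first (add the entries for U minus each lowest piece of U):
  |U|=1: {8}:1  {10}:1
  |U|=2: {8,10}:2  {9,10}:1
  |U|=3: {8,9,10}:3
  |U|=4: {7,8,9,10}:3
  |U|=5: {5,7,8,9,10}:3  {6,7,8,9,10}:3
  |U|=6: {2,6,7,8,9,10}:3  {4,5,7,8,9,10}:3  {5,6,7,8,9,10}:6
  |U|=7: {2,5,6,7,8,9,10}:9  {3,4,5,7,8,9,10}:3  {4,5,6,7,8,9,10}:9
  |U|=8: {2,4,5,6,7,8,9,10}:18  {3,4,5,6,7,8,9,10}:12
  |U|=9: {1,3,4,5,6,7,8,9,10}:12  {2,3,4,5,6,7,8,9,10}:30
  start at 0(b): 42

42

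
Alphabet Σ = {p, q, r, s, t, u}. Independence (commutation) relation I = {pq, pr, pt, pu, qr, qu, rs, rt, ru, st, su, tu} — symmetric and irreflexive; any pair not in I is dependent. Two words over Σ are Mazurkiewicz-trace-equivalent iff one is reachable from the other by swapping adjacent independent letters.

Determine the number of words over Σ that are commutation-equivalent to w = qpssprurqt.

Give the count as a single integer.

2160

0(q) covers ∅
1(p) covers ∅
2(s) covers 0:q, 1:p
3(s) covers 2:s
4(p) covers 3:s
5(r) covers ∅
6(u) covers ∅
7(r) covers 5:r
8(q) covers 3:s
9(t) covers 8:q
floor of heap: 0:q, 1:p, 5:r, 6:u
completions by unplaced set U, small U first (add the entries for U minus each lowest piece of U):
  |U|=1: {4}:1  {6}:1  {7}:1  {9}:1
  |U|=2: {4,6}:2  {4,7}:2  {4,9}:2  {5,7}:1  {6,7}:2  {6,9}:2  {7,9}:2  {8,9}:1
  |U|=3: {4,5,7}:3  {4,6,7}:6  {4,6,9}:6  {4,7,9}:6  {4,8,9}:3  {5,6,7}:3  {5,7,9}:3  {6,7,9}:6  {6,8,9}:3  {7,8,9}:3
  |U|=4: {3,4,8,9}:3  {4,5,6,7}:12  {4,5,7,9}:12  {4,6,7,9}:24  {4,6,8,9}:12  {4,7,8,9}:12  {5,6,7,9}:12  {5,7,8,9}:6  {6,7,8,9}:12
  |U|=5: {2,3,4,8,9}:3  {3,4,6,8,9}:15  {3,4,7,8,9}:15  {4,5,6,7,9}:60  {4,5,7,8,9}:30  {4,6,7,8,9}:60  {5,6,7,8,9}:30
  |U|=6: {0,2,3,4,8,9}:3  {1,2,3,4,8,9}:3  {2,3,4,6,8,9}:18  {2,3,4,7,8,9}:18  {3,4,5,7,8,9}:45  {3,4,6,7,8,9}:90  {4,5,6,7,8,9}:180
  |U|=7: {0,1,2,3,4,8,9}:6  {0,2,3,4,6,8,9}:21  {0,2,3,4,7,8,9}:21  {1,2,3,4,6,8,9}:21  {1,2,3,4,7,8,9}:21  {2,3,4,5,7,8,9}:63  {2,3,4,6,7,8,9}:126  {3,4,5,6,7,8,9}:315
  |U|=8: {0,1,2,3,4,6,8,9}:48  {0,1,2,3,4,7,8,9}:48  {0,2,3,4,5,7,8,9}:84  {0,2,3,4,6,7,8,9}:168  {1,2,3,4,5,7,8,9}:84  {1,2,3,4,6,7,8,9}:168  {2,3,4,5,6,7,8,9}:504
  start at 0(q): 756
  start at 1(p): 756
  start at 5(r): 432
  start at 6(u): 216
sum over floor = 2160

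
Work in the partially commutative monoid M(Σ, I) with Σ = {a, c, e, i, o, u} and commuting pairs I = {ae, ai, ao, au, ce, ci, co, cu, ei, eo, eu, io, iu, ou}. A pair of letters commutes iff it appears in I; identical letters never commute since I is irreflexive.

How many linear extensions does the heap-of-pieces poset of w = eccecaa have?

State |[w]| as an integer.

21

piece 0:e — minimal
piece 1:c — minimal
piece 2:c rests on {1:c}
piece 3:e rests on {0:e}
piece 4:c rests on {2:c}
piece 5:a rests on {4:c}
piece 6:a rests on {5:a}
minimal pieces: {0:e, 1:c}
ways to finish when only these pieces remain (= sum over removing one remaining piece with nothing left below it):
  1 left: {3}→1  {6}→1
  2 left: {0,3}→1  {3,6}→2  {5,6}→1
  3 left: {0,3,6}→3  {3,5,6}→3  {4,5,6}→1
  4 left: {0,3,5,6}→6  {2,4,5,6}→1  {3,4,5,6}→4
  5 left: {0,3,4,5,6}→10  {1,2,4,5,6}→1  {2,3,4,5,6}→5
  placing 0:e first → 6 extensions
  placing 1:c first → 15 extensions
total linear extensions = 21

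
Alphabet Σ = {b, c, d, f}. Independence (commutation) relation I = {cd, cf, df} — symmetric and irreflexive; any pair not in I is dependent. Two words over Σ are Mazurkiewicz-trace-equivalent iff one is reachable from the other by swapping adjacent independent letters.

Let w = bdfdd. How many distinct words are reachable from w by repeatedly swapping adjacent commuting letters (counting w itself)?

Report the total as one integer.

4

piece 0:b — minimal
piece 1:d rests on {0:b}
piece 2:f rests on {0:b}
piece 3:d rests on {1:d}
piece 4:d rests on {3:d}
minimal pieces: {0:b}
ways to finish when only these pieces remain (= sum over removing one remaining piece with nothing left below it):
  1 left: {2}→1  {4}→1
  2 left: {2,4}→2  {3,4}→1
  3 left: {1,3,4}→1  {2,3,4}→3
  placing 0:b first → 4 extensions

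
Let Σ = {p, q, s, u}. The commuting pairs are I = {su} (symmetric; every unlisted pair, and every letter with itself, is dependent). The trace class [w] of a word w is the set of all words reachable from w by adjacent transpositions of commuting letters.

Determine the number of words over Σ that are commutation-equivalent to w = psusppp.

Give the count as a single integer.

drop 0:p onto floor
drop 1:s onto {0:p}
drop 2:u onto {0:p}
drop 3:s onto {1:s}
drop 4:p onto {2:u, 3:s}
drop 5:p onto {4:p}
drop 6:p onto {5:p}
ground layer = {0:p}
drop-orders for the pieces not yet dropped (sum over which currently-grounded one goes next):
  1 to go: {6} 1
  2 to go: {5,6} 1
  3 to go: {4,5,6} 1
  4 to go: {2,4,5,6} 1  {3,4,5,6} 1
  5 to go: {1,3,4,5,6} 1  {2,3,4,5,6} 2
  if 0:p drops first: 3 orders

3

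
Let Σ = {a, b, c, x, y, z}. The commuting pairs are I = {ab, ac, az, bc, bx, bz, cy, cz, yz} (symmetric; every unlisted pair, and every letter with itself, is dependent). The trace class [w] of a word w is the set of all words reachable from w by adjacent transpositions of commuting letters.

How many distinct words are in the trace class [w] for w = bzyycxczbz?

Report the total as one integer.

#0=b has no predecessor
#1=z has no predecessor
#2=y depends on [0:b]
#3=y depends on [2:y]
#4=c has no predecessor
#5=x depends on [1:z, 3:y, 4:c]
#6=c depends on [5:x]
#7=z depends on [5:x]
#8=b depends on [3:y]
#9=z depends on [7:z]
sources: [0:b, 1:z, 4:c]
N(rest) = Σ N(rest − s) over sources s of rest; N(one piece) = 1:
  size 1 → [6]=1  [8]=1  [9]=1
  size 2 → [6,8]=2  [6,9]=2  [7,9]=1  [8,9]=2
  size 3 → [6,7,9]=3  [6,8,9]=6  [7,8,9]=3
  size 4 → [5,6,7,9]=3  [6,7,8,9]=12
  size 5 → [1,5,6,7,9]=3  [4,5,6,7,9]=3  [5,6,7,8,9]=15
  size 6 → [1,4,5,6,7,9]=6  [1,5,6,7,8,9]=18  [3,5,6,7,8,9]=15  [4,5,6,7,8,9]=18
  size 7 → [1,3,5,6,7,8,9]=33  [1,4,5,6,7,8,9]=42  [2,3,5,6,7,8,9]=15  [3,4,5,6,7,8,9]=33
  size 8 → [0,2,3,5,6,7,8,9]=15  [1,2,3,5,6,7,8,9]=48  [1,3,4,5,6,7,8,9]=108  [2,3,4,5,6,7,8,9]=48
  first=0(b) contributes 204
  first=1(z) contributes 63
  first=4(c) contributes 63
|[w]| = 330

330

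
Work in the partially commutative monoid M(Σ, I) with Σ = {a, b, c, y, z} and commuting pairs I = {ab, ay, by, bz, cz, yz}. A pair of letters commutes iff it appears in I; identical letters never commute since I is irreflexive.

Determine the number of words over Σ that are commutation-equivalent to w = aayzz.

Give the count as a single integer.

5

0(a) covers ∅
1(a) covers 0:a
2(y) covers ∅
3(z) covers 1:a
4(z) covers 3:z
floor of heap: 0:a, 2:y
completions by unplaced set U, small U first (add the entries for U minus each lowest piece of U):
  |U|=1: {2}:1  {4}:1
  |U|=2: {2,4}:2  {3,4}:1
  |U|=3: {1,3,4}:1  {2,3,4}:3
  start at 0(a): 4
  start at 2(y): 1
sum over floor = 5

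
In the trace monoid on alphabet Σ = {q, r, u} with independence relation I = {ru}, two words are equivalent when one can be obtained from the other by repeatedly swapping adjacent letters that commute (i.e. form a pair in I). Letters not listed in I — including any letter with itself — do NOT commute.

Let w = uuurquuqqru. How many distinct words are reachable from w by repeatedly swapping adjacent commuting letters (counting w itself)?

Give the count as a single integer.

drop 0:u onto floor
drop 1:u onto {0:u}
drop 2:u onto {1:u}
drop 3:r onto floor
drop 4:q onto {2:u, 3:r}
drop 5:u onto {4:q}
drop 6:u onto {5:u}
drop 7:q onto {6:u}
drop 8:q onto {7:q}
drop 9:r onto {8:q}
drop 10:u onto {8:q}
ground layer = {0:u, 3:r}
drop-orders for the pieces not yet dropped (sum over which currently-grounded one goes next):
  1 to go: {9} 1  {10} 1
  2 to go: {9,10} 2
  3 to go: {8,9,10} 2
  4 to go: {7,8,9,10} 2
  5 to go: {6,7,8,9,10} 2
  6 to go: {5,6,7,8,9,10} 2
  7 to go: {4,5,6,7,8,9,10} 2
  8 to go: {2,4,5,6,7,8,9,10} 2  {3,4,5,6,7,8,9,10} 2
  9 to go: {1,2,4,5,6,7,8,9,10} 2  {2,3,4,5,6,7,8,9,10} 4
  if 0:u drops first: 6 orders
  if 3:r drops first: 2 orders
heap linearizations: 8

8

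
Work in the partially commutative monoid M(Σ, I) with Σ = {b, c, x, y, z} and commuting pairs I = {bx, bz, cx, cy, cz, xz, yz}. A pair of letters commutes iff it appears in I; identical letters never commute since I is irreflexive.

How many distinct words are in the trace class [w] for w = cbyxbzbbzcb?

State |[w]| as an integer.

0(c) covers ∅
1(b) covers 0:c
2(y) covers 1:b
3(x) covers 2:y
4(b) covers 2:y
5(z) covers ∅
6(b) covers 4:b
7(b) covers 6:b
8(z) covers 5:z
9(c) covers 7:b
10(b) covers 9:c
floor of heap: 0:c, 5:z
completions by unplaced set U, small U first (add the entries for U minus each lowest piece of U):
  |U|=1: {3}:1  {8}:1  {10}:1
  |U|=2: {3,8}:2  {3,10}:2  {5,8}:1  {8,10}:2  {9,10}:1
  |U|=3: {3,5,8}:3  {3,8,10}:6  {3,9,10}:3  {5,8,10}:3  {7,9,10}:1  {8,9,10}:3
  |U|=4: {3,5,8,10}:12  {3,7,9,10}:4  {3,8,9,10}:12  {5,8,9,10}:6  {6,7,9,10}:1  {7,8,9,10}:4
  |U|=5: {3,5,8,9,10}:30  {3,6,7,9,10}:5  {3,7,8,9,10}:20  {4,6,7,9,10}:1  {5,7,8,9,10}:10  {6,7,8,9,10}:5
  |U|=6: {3,4,6,7,9,10}:6  {3,5,7,8,9,10}:60  {3,6,7,8,9,10}:30  {4,6,7,8,9,10}:6  {5,6,7,8,9,10}:15
  |U|=7: {2,3,4,6,7,9,10}:6  {3,4,6,7,8,9,10}:42  {3,5,6,7,8,9,10}:105  {4,5,6,7,8,9,10}:21
  |U|=8: {1,2,3,4,6,7,9,10}:6  {2,3,4,6,7,8,9,10}:48  {3,4,5,6,7,8,9,10}:168
  |U|=9: {0,1,2,3,4,6,7,9,10}:6  {1,2,3,4,6,7,8,9,10}:54  {2,3,4,5,6,7,8,9,10}:216
  start at 0(c): 270
  start at 5(z): 60
sum over floor = 330

330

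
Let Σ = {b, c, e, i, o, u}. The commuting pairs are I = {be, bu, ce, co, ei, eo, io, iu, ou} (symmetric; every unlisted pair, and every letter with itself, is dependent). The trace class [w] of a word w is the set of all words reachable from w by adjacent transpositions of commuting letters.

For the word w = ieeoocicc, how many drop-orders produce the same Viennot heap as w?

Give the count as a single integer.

756

0(i) covers ∅
1(e) covers ∅
2(e) covers 1:e
3(o) covers ∅
4(o) covers 3:o
5(c) covers 0:i
6(i) covers 5:c
7(c) covers 6:i
8(c) covers 7:c
floor of heap: 0:i, 1:e, 3:o
completions by unplaced set U, small U first (add the entries for U minus each lowest piece of U):
  |U|=1: {2}:1  {4}:1  {8}:1
  |U|=2: {1,2}:1  {2,4}:2  {2,8}:2  {3,4}:1  {4,8}:2  {7,8}:1
  |U|=3: {1,2,4}:3  {1,2,8}:3  {2,3,4}:3  {2,4,8}:6  {2,7,8}:3  {3,4,8}:3  {4,7,8}:3  {6,7,8}:1
  |U|=4: {1,2,3,4}:6  {1,2,4,8}:12  {1,2,7,8}:6  {2,3,4,8}:12  {2,4,7,8}:12  {2,6,7,8}:4  {3,4,7,8}:6  {4,6,7,8}:4  {5,6,7,8}:1
  |U|=5: {0,5,6,7,8}:1  {1,2,3,4,8}:30  {1,2,4,7,8}:30  {1,2,6,7,8}:10  {2,3,4,7,8}:30  {2,4,6,7,8}:20  {2,5,6,7,8}:5  {3,4,6,7,8}:10  {4,5,6,7,8}:5
  |U|=6: {0,2,5,6,7,8}:6  {0,4,5,6,7,8}:6  {1,2,3,4,7,8}:90  {1,2,4,6,7,8}:60  {1,2,5,6,7,8}:15  {2,3,4,6,7,8}:60  {2,4,5,6,7,8}:30  {3,4,5,6,7,8}:15
  |U|=7: {0,1,2,5,6,7,8}:21  {0,2,4,5,6,7,8}:42  {0,3,4,5,6,7,8}:21  {1,2,3,4,6,7,8}:210  {1,2,4,5,6,7,8}:105  {2,3,4,5,6,7,8}:105
  start at 0(i): 420
  start at 1(e): 168
  start at 3(o): 168
sum over floor = 756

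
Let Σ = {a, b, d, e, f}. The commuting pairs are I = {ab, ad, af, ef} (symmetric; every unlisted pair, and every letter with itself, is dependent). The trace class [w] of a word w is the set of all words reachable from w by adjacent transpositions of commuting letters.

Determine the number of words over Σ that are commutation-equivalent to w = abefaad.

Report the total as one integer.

#0=a has no predecessor
#1=b has no predecessor
#2=e depends on [0:a, 1:b]
#3=f depends on [1:b]
#4=a depends on [2:e]
#5=a depends on [4:a]
#6=d depends on [2:e, 3:f]
sources: [0:a, 1:b]
N(rest) = Σ N(rest − s) over sources s of rest; N(one piece) = 1:
  size 1 → [5]=1  [6]=1
  size 2 → [3,6]=1  [4,5]=1  [5,6]=2
  size 3 → [3,5,6]=3  [4,5,6]=3
  size 4 → [2,4,5,6]=3  [3,4,5,6]=6
  size 5 → [0,2,4,5,6]=3  [2,3,4,5,6]=9
  first=0(a) contributes 9
  first=1(b) contributes 12
|[w]| = 21

21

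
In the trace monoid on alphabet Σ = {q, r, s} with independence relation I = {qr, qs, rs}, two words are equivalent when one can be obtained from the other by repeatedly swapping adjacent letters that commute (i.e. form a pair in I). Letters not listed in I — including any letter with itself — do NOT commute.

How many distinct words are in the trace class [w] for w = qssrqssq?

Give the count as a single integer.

piece 0:q — minimal
piece 1:s — minimal
piece 2:s rests on {1:s}
piece 3:r — minimal
piece 4:q rests on {0:q}
piece 5:s rests on {2:s}
piece 6:s rests on {5:s}
piece 7:q rests on {4:q}
minimal pieces: {0:q, 1:s, 3:r}
ways to finish when only these pieces remain (= sum over removing one remaining piece with nothing left below it):
  1 left: {3}→1  {6}→1  {7}→1
  2 left: {3,6}→2  {3,7}→2  {4,7}→1  {5,6}→1  {6,7}→2
  3 left: {0,4,7}→1  {2,5,6}→1  {3,4,7}→3  {3,5,6}→3  {3,6,7}→6  {4,6,7}→3  {5,6,7}→3
  4 left: {0,3,4,7}→4  {0,4,6,7}→4  {1,2,5,6}→1  {2,3,5,6}→4  {2,5,6,7}→4  {3,4,6,7}→12  {3,5,6,7}→12  {4,5,6,7}→6
  5 left: {0,3,4,6,7}→20  {0,4,5,6,7}→10  {1,2,3,5,6}→5  {1,2,5,6,7}→5  {2,3,5,6,7}→20  {2,4,5,6,7}→10  {3,4,5,6,7}→30
  6 left: {0,2,4,5,6,7}→20  {0,3,4,5,6,7}→60  {1,2,3,5,6,7}→30  {1,2,4,5,6,7}→15  {2,3,4,5,6,7}→60
  placing 0:q first → 105 extensions
  placing 1:s first → 140 extensions
  placing 3:r first → 35 extensions
total linear extensions = 280

280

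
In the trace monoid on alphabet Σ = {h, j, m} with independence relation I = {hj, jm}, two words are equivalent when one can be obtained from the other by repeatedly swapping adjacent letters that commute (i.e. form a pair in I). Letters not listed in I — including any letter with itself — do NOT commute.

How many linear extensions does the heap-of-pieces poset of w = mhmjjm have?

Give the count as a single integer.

0(m) covers ∅
1(h) covers 0:m
2(m) covers 1:h
3(j) covers ∅
4(j) covers 3:j
5(m) covers 2:m
floor of heap: 0:m, 3:j
completions by unplaced set U, small U first (add the entries for U minus each lowest piece of U):
  |U|=1: {4}:1  {5}:1
  |U|=2: {2,5}:1  {3,4}:1  {4,5}:2
  |U|=3: {1,2,5}:1  {2,4,5}:3  {3,4,5}:3
  |U|=4: {0,1,2,5}:1  {1,2,4,5}:4  {2,3,4,5}:6
  start at 0(m): 10
  start at 3(j): 5
sum over floor = 15

15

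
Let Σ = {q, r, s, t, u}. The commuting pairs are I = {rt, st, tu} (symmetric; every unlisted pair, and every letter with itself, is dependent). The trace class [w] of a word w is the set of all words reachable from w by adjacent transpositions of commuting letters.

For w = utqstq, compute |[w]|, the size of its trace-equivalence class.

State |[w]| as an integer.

0(u) covers ∅
1(t) covers ∅
2(q) covers 0:u, 1:t
3(s) covers 2:q
4(t) covers 2:q
5(q) covers 3:s, 4:t
floor of heap: 0:u, 1:t
completions by unplaced set U, small U first (add the entries for U minus each lowest piece of U):
  |U|=1: {5}:1
  |U|=2: {3,5}:1  {4,5}:1
  |U|=3: {3,4,5}:2
  |U|=4: {2,3,4,5}:2
  start at 0(u): 2
  start at 1(t): 2
sum over floor = 4

4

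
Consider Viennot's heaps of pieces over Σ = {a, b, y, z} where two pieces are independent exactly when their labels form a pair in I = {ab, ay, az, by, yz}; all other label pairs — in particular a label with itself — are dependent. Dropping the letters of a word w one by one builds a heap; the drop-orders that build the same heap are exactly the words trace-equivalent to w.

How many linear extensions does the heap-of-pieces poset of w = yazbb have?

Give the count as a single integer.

20

piece 0:y — minimal
piece 1:a — minimal
piece 2:z — minimal
piece 3:b rests on {2:z}
piece 4:b rests on {3:b}
minimal pieces: {0:y, 1:a, 2:z}
ways to finish when only these pieces remain (= sum over removing one remaining piece with nothing left below it):
  1 left: {0}→1  {1}→1  {4}→1
  2 left: {0,1}→2  {0,4}→2  {1,4}→2  {3,4}→1
  3 left: {0,1,4}→6  {0,3,4}→3  {1,3,4}→3  {2,3,4}→1
  placing 0:y first → 4 extensions
  placing 1:a first → 4 extensions
  placing 2:z first → 12 extensions
total linear extensions = 20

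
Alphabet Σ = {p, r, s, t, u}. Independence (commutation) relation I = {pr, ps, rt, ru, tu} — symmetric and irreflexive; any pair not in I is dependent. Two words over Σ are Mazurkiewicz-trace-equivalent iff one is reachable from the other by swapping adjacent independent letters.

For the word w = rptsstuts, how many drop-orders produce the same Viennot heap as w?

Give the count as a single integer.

9

piece 0:r — minimal
piece 1:p — minimal
piece 2:t rests on {1:p}
piece 3:s rests on {0:r, 2:t}
piece 4:s rests on {3:s}
piece 5:t rests on {4:s}
piece 6:u rests on {4:s}
piece 7:t rests on {5:t}
piece 8:s rests on {6:u, 7:t}
minimal pieces: {0:r, 1:p}
ways to finish when only these pieces remain (= sum over removing one remaining piece with nothing left below it):
  1 left: {8}→1
  2 left: {6,8}→1  {7,8}→1
  3 left: {5,7,8}→1  {6,7,8}→2
  4 left: {5,6,7,8}→3
  5 left: {4,5,6,7,8}→3
  6 left: {3,4,5,6,7,8}→3
  7 left: {0,3,4,5,6,7,8}→3  {2,3,4,5,6,7,8}→3
  placing 0:r first → 3 extensions
  placing 1:p first → 6 extensions
total linear extensions = 9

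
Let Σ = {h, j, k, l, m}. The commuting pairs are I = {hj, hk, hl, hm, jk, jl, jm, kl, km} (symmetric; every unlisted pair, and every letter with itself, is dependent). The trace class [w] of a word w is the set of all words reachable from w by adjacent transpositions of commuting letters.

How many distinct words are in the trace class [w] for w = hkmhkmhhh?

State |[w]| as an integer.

drop 0:h onto floor
drop 1:k onto floor
drop 2:m onto floor
drop 3:h onto {0:h}
drop 4:k onto {1:k}
drop 5:m onto {2:m}
drop 6:h onto {3:h}
drop 7:h onto {6:h}
drop 8:h onto {7:h}
ground layer = {0:h, 1:k, 2:m}
drop-orders for the pieces not yet dropped (sum over which currently-grounded one goes next):
  1 to go: {4} 1  {5} 1  {8} 1
  2 to go: {1,4} 1  {2,5} 1  {4,5} 2  {4,8} 2  {5,8} 2  {7,8} 1
  3 to go: {1,4,5} 3  {1,4,8} 3  {2,4,5} 3  {2,5,8} 3  {4,5,8} 6  {4,7,8} 3  {5,7,8} 3  {6,7,8} 1
  4 to go: {1,2,4,5} 6  {1,4,5,8} 12  {1,4,7,8} 6  {2,4,5,8} 12  {2,5,7,8} 6  {3,6,7,8} 1  {4,5,7,8} 12  {4,6,7,8} 4  {5,6,7,8} 4
  5 to go: {0,3,6,7,8} 1  {1,2,4,5,8} 30  {1,4,5,7,8} 30  {1,4,6,7,8} 10  {2,4,5,7,8} 30  {2,5,6,7,8} 10  {3,4,6,7,8} 5  {3,5,6,7,8} 5  {4,5,6,7,8} 20
  6 to go: {0,3,4,6,7,8} 6  {0,3,5,6,7,8} 6  {1,2,4,5,7,8} 90  {1,3,4,6,7,8} 15  {1,4,5,6,7,8} 60  {2,3,5,6,7,8} 15  {2,4,5,6,7,8} 60  {3,4,5,6,7,8} 30
  7 to go: {0,1,3,4,6,7,8} 21  {0,2,3,5,6,7,8} 21  {0,3,4,5,6,7,8} 42  {1,2,4,5,6,7,8} 210  {1,3,4,5,6,7,8} 105  {2,3,4,5,6,7,8} 105
  if 0:h drops first: 420 orders
  if 1:k drops first: 168 orders
  if 2:m drops first: 168 orders
heap linearizations: 756

756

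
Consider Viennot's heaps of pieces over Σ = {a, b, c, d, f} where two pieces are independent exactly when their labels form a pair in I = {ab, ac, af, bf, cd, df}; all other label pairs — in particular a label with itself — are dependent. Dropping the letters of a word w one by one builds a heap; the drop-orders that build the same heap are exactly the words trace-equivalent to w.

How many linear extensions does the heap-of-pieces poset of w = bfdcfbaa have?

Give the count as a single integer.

100

0(b) covers ∅
1(f) covers ∅
2(d) covers 0:b
3(c) covers 0:b, 1:f
4(f) covers 3:c
5(b) covers 2:d, 3:c
6(a) covers 2:d
7(a) covers 6:a
floor of heap: 0:b, 1:f
completions by unplaced set U, small U first (add the entries for U minus each lowest piece of U):
  |U|=1: {4}:1  {5}:1  {7}:1
  |U|=2: {4,5}:2  {4,7}:2  {5,7}:2  {6,7}:1
  |U|=3: {3,4,5}:2  {4,5,7}:6  {4,6,7}:3  {5,6,7}:3
  |U|=4: {1,3,4,5}:2  {2,5,6,7}:3  {3,4,5,7}:8  {4,5,6,7}:12
  |U|=5: {1,3,4,5,7}:10  {2,4,5,6,7}:15  {3,4,5,6,7}:20
  |U|=6: {1,3,4,5,6,7}:30  {2,3,4,5,6,7}:35
  start at 0(b): 65
  start at 1(f): 35
sum over floor = 100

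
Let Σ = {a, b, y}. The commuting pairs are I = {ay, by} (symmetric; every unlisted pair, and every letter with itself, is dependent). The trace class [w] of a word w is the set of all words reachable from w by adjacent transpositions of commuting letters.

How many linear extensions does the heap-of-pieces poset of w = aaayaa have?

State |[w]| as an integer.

#0=a has no predecessor
#1=a depends on [0:a]
#2=a depends on [1:a]
#3=y has no predecessor
#4=a depends on [2:a]
#5=a depends on [4:a]
sources: [0:a, 3:y]
N(rest) = Σ N(rest − s) over sources s of rest; N(one piece) = 1:
  size 1 → [3]=1  [5]=1
  size 2 → [3,5]=2  [4,5]=1
  size 3 → [2,4,5]=1  [3,4,5]=3
  size 4 → [1,2,4,5]=1  [2,3,4,5]=4
  first=0(a) contributes 5
  first=3(y) contributes 1
|[w]| = 6

6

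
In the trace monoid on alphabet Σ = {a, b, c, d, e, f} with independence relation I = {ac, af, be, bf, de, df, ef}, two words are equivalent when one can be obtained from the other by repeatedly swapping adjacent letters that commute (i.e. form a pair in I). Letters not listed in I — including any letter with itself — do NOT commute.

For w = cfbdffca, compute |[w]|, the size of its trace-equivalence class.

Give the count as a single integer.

#0=c has no predecessor
#1=f depends on [0:c]
#2=b depends on [0:c]
#3=d depends on [2:b]
#4=f depends on [1:f]
#5=f depends on [4:f]
#6=c depends on [3:d, 5:f]
#7=a depends on [3:d]
sources: [0:c]
N(rest) = Σ N(rest − s) over sources s of rest; N(one piece) = 1:
  size 1 → [6]=1  [7]=1
  size 2 → [5,6]=1  [6,7]=2
  size 3 → [3,6,7]=2  [4,5,6]=1  [5,6,7]=3
  size 4 → [1,4,5,6]=1  [2,3,6,7]=2  [3,5,6,7]=5  [4,5,6,7]=4
  size 5 → [1,4,5,6,7]=5  [2,3,5,6,7]=7  [3,4,5,6,7]=9
  size 6 → [1,3,4,5,6,7]=14  [2,3,4,5,6,7]=16
  first=0(c) contributes 30

30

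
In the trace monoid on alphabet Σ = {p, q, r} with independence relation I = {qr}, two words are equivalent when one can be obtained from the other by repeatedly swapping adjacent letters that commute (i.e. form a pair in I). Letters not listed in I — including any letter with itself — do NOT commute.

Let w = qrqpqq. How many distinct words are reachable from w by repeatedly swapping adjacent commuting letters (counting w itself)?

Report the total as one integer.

piece 0:q — minimal
piece 1:r — minimal
piece 2:q rests on {0:q}
piece 3:p rests on {1:r, 2:q}
piece 4:q rests on {3:p}
piece 5:q rests on {4:q}
minimal pieces: {0:q, 1:r}
ways to finish when only these pieces remain (= sum over removing one remaining piece with nothing left below it):
  1 left: {5}→1
  2 left: {4,5}→1
  3 left: {3,4,5}→1
  4 left: {1,3,4,5}→1  {2,3,4,5}→1
  placing 0:q first → 2 extensions
  placing 1:r first → 1 extensions
total linear extensions = 3

3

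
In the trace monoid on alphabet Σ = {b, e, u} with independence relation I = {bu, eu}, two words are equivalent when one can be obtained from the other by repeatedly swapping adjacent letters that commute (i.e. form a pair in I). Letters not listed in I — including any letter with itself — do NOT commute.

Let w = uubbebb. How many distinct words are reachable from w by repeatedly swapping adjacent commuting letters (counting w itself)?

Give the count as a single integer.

21

piece 0:u — minimal
piece 1:u rests on {0:u}
piece 2:b — minimal
piece 3:b rests on {2:b}
piece 4:e rests on {3:b}
piece 5:b rests on {4:e}
piece 6:b rests on {5:b}
minimal pieces: {0:u, 2:b}
ways to finish when only these pieces remain (= sum over removing one remaining piece with nothing left below it):
  1 left: {1}→1  {6}→1
  2 left: {0,1}→1  {1,6}→2  {5,6}→1
  3 left: {0,1,6}→3  {1,5,6}→3  {4,5,6}→1
  4 left: {0,1,5,6}→6  {1,4,5,6}→4  {3,4,5,6}→1
  5 left: {0,1,4,5,6}→10  {1,3,4,5,6}→5  {2,3,4,5,6}→1
  placing 0:u first → 6 extensions
  placing 2:b first → 15 extensions
total linear extensions = 21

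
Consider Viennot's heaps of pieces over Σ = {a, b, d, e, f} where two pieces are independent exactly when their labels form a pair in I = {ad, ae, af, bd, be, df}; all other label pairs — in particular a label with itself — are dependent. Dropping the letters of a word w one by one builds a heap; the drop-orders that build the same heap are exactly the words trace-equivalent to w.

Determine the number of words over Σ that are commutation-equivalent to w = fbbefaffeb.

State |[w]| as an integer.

29

piece 0:f — minimal
piece 1:b rests on {0:f}
piece 2:b rests on {1:b}
piece 3:e rests on {0:f}
piece 4:f rests on {2:b, 3:e}
piece 5:a rests on {2:b}
piece 6:f rests on {4:f}
piece 7:f rests on {6:f}
piece 8:e rests on {7:f}
piece 9:b rests on {5:a, 7:f}
minimal pieces: {0:f}
ways to finish when only these pieces remain (= sum over removing one remaining piece with nothing left below it):
  1 left: {8}→1  {9}→1
  2 left: {5,9}→1  {8,9}→2
  3 left: {5,8,9}→3  {7,8,9}→2
  4 left: {5,7,8,9}→5  {6,7,8,9}→2
  5 left: {4,6,7,8,9}→2  {5,6,7,8,9}→7
  6 left: {3,4,6,7,8,9}→2  {4,5,6,7,8,9}→9
  7 left: {2,4,5,6,7,8,9}→9  {3,4,5,6,7,8,9}→11
  8 left: {1,2,4,5,6,7,8,9}→9  {2,3,4,5,6,7,8,9}→20
  placing 0:f first → 29 extensions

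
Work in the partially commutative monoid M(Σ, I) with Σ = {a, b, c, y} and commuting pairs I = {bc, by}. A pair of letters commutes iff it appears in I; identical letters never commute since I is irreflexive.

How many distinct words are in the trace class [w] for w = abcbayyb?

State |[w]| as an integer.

9

#0=a has no predecessor
#1=b depends on [0:a]
#2=c depends on [0:a]
#3=b depends on [1:b]
#4=a depends on [2:c, 3:b]
#5=y depends on [4:a]
#6=y depends on [5:y]
#7=b depends on [4:a]
sources: [0:a]
N(rest) = Σ N(rest − s) over sources s of rest; N(one piece) = 1:
  size 1 → [6]=1  [7]=1
  size 2 → [5,6]=1  [6,7]=2
  size 3 → [5,6,7]=3
  size 4 → [4,5,6,7]=3
  size 5 → [2,4,5,6,7]=3  [3,4,5,6,7]=3
  size 6 → [1,3,4,5,6,7]=3  [2,3,4,5,6,7]=6
  first=0(a) contributes 9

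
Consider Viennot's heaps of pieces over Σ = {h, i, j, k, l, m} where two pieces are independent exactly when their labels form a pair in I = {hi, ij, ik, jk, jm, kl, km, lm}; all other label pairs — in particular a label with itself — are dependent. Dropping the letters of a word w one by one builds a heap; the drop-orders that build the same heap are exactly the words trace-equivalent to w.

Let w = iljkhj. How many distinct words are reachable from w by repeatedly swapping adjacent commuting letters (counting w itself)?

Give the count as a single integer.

0(i) covers ∅
1(l) covers 0:i
2(j) covers 1:l
3(k) covers ∅
4(h) covers 2:j, 3:k
5(j) covers 4:h
floor of heap: 0:i, 3:k
completions by unplaced set U, small U first (add the entries for U minus each lowest piece of U):
  |U|=1: {5}:1
  |U|=2: {4,5}:1
  |U|=3: {2,4,5}:1  {3,4,5}:1
  |U|=4: {1,2,4,5}:1  {2,3,4,5}:2
  start at 0(i): 3
  start at 3(k): 1
sum over floor = 4

4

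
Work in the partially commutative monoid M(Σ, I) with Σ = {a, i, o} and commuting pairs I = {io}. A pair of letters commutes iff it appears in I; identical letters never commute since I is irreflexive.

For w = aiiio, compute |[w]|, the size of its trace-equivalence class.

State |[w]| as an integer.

0(a) covers ∅
1(i) covers 0:a
2(i) covers 1:i
3(i) covers 2:i
4(o) covers 0:a
floor of heap: 0:a
completions by unplaced set U, small U first (add the entries for U minus each lowest piece of U):
  |U|=1: {3}:1  {4}:1
  |U|=2: {2,3}:1  {3,4}:2
  |U|=3: {1,2,3}:1  {2,3,4}:3
  start at 0(a): 4

4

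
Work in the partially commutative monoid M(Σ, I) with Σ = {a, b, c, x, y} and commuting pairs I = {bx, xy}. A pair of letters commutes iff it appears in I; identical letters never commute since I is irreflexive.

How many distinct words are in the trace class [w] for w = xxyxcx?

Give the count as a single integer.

4

piece 0:x — minimal
piece 1:x rests on {0:x}
piece 2:y — minimal
piece 3:x rests on {1:x}
piece 4:c rests on {2:y, 3:x}
piece 5:x rests on {4:c}
minimal pieces: {0:x, 2:y}
ways to finish when only these pieces remain (= sum over removing one remaining piece with nothing left below it):
  1 left: {5}→1
  2 left: {4,5}→1
  3 left: {2,4,5}→1  {3,4,5}→1
  4 left: {1,3,4,5}→1  {2,3,4,5}→2
  placing 0:x first → 3 extensions
  placing 2:y first → 1 extensions
total linear extensions = 4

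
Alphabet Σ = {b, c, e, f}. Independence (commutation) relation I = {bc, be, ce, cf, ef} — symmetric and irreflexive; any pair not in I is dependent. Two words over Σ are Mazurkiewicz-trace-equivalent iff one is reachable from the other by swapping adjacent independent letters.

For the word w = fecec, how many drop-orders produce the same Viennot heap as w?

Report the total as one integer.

30

piece 0:f — minimal
piece 1:e — minimal
piece 2:c — minimal
piece 3:e rests on {1:e}
piece 4:c rests on {2:c}
minimal pieces: {0:f, 1:e, 2:c}
ways to finish when only these pieces remain (= sum over removing one remaining piece with nothing left below it):
  1 left: {0}→1  {3}→1  {4}→1
  2 left: {0,3}→2  {0,4}→2  {1,3}→1  {2,4}→1  {3,4}→2
  3 left: {0,1,3}→3  {0,2,4}→3  {0,3,4}→6  {1,3,4}→3  {2,3,4}→3
  placing 0:f first → 6 extensions
  placing 1:e first → 12 extensions
  placing 2:c first → 12 extensions
total linear extensions = 30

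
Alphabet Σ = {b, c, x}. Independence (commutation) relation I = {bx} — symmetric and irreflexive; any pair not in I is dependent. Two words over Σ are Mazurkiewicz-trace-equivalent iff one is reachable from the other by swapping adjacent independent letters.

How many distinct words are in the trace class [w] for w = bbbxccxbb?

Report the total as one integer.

piece 0:b — minimal
piece 1:b rests on {0:b}
piece 2:b rests on {1:b}
piece 3:x — minimal
piece 4:c rests on {2:b, 3:x}
piece 5:c rests on {4:c}
piece 6:x rests on {5:c}
piece 7:b rests on {5:c}
piece 8:b rests on {7:b}
minimal pieces: {0:b, 3:x}
ways to finish when only these pieces remain (= sum over removing one remaining piece with nothing left below it):
  1 left: {6}→1  {8}→1
  2 left: {6,8}→2  {7,8}→1
  3 left: {6,7,8}→3
  4 left: {5,6,7,8}→3
  5 left: {4,5,6,7,8}→3
  6 left: {2,4,5,6,7,8}→3  {3,4,5,6,7,8}→3
  7 left: {1,2,4,5,6,7,8}→3  {2,3,4,5,6,7,8}→6
  placing 0:b first → 9 extensions
  placing 3:x first → 3 extensions
total linear extensions = 12

12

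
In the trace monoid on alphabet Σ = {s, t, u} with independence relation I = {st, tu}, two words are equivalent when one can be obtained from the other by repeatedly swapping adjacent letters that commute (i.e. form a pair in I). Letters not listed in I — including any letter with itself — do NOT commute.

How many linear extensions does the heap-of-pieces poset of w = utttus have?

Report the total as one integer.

20

#0=u has no predecessor
#1=t has no predecessor
#2=t depends on [1:t]
#3=t depends on [2:t]
#4=u depends on [0:u]
#5=s depends on [4:u]
sources: [0:u, 1:t]
N(rest) = Σ N(rest − s) over sources s of rest; N(one piece) = 1:
  size 1 → [3]=1  [5]=1
  size 2 → [2,3]=1  [3,5]=2  [4,5]=1
  size 3 → [0,4,5]=1  [1,2,3]=1  [2,3,5]=3  [3,4,5]=3
  size 4 → [0,3,4,5]=4  [1,2,3,5]=4  [2,3,4,5]=6
  first=0(u) contributes 10
  first=1(t) contributes 10
|[w]| = 20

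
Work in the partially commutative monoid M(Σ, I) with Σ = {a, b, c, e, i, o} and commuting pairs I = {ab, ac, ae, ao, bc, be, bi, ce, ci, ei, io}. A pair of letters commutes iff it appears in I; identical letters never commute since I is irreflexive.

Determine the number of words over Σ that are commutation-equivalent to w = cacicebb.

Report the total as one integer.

piece 0:c — minimal
piece 1:a — minimal
piece 2:c rests on {0:c}
piece 3:i rests on {1:a}
piece 4:c rests on {2:c}
piece 5:e — minimal
piece 6:b — minimal
piece 7:b rests on {6:b}
minimal pieces: {0:c, 1:a, 5:e, 6:b}
ways to finish when only these pieces remain (= sum over removing one remaining piece with nothing left below it):
  1 left: {3}→1  {4}→1  {5}→1  {7}→1
  2 left: {1,3}→1  {2,4}→1  {3,4}→2  {3,5}→2  {3,7}→2  {4,5}→2  {4,7}→2  {5,7}→2  {6,7}→1
  3 left: {0,2,4}→1  {1,3,4}→3  {1,3,5}→3  {1,3,7}→3  {2,3,4}→3  {2,4,5}→3  {2,4,7}→3  {3,4,5}→6  {3,4,7}→6  {3,5,7}→6  {3,6,7}→3  {4,5,7}→6  {4,6,7}→3  {5,6,7}→3
  4 left: {0,2,3,4}→4  {0,2,4,5}→4  {0,2,4,7}→4  {1,2,3,4}→6  {1,3,4,5}→12  {1,3,4,7}→12  {1,3,5,7}→12  {1,3,6,7}→6  {2,3,4,5}→12  {2,3,4,7}→12  {2,4,5,7}→12  {2,4,6,7}→6  {3,4,5,7}→24  {3,4,6,7}→12  {3,5,6,7}→12  {4,5,6,7}→12
  5 left: {0,1,2,3,4}→10  {0,2,3,4,5}→20  {0,2,3,4,7}→20  {0,2,4,5,7}→20  {0,2,4,6,7}→10  {1,2,3,4,5}→30  {1,2,3,4,7}→30  {1,3,4,5,7}→60  {1,3,4,6,7}→30  {1,3,5,6,7}→30  {2,3,4,5,7}→60  {2,3,4,6,7}→30  {2,4,5,6,7}→30  {3,4,5,6,7}→60
  6 left: {0,1,2,3,4,5}→60  {0,1,2,3,4,7}→60  {0,2,3,4,5,7}→120  {0,2,3,4,6,7}→60  {0,2,4,5,6,7}→60  {1,2,3,4,5,7}→180  {1,2,3,4,6,7}→90  {1,3,4,5,6,7}→180  {2,3,4,5,6,7}→180
  placing 0:c first → 630 extensions
  placing 1:a first → 420 extensions
  placing 5:e first → 210 extensions
  placing 6:b first → 420 extensions
total linear extensions = 1680

1680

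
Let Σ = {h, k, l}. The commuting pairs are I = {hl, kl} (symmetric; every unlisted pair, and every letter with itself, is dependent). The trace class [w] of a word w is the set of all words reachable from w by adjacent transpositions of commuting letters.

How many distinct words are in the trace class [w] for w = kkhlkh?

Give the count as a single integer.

#0=k has no predecessor
#1=k depends on [0:k]
#2=h depends on [1:k]
#3=l has no predecessor
#4=k depends on [2:h]
#5=h depends on [4:k]
sources: [0:k, 3:l]
N(rest) = Σ N(rest − s) over sources s of rest; N(one piece) = 1:
  size 1 → [3]=1  [5]=1
  size 2 → [3,5]=2  [4,5]=1
  size 3 → [2,4,5]=1  [3,4,5]=3
  size 4 → [1,2,4,5]=1  [2,3,4,5]=4
  first=0(k) contributes 5
  first=3(l) contributes 1
|[w]| = 6

6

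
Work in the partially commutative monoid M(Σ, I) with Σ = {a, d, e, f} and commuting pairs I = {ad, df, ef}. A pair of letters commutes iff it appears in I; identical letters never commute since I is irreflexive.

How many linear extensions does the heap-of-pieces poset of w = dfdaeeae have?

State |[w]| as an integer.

drop 0:d onto floor
drop 1:f onto floor
drop 2:d onto {0:d}
drop 3:a onto {1:f}
drop 4:e onto {2:d, 3:a}
drop 5:e onto {4:e}
drop 6:a onto {5:e}
drop 7:e onto {6:a}
ground layer = {0:d, 1:f}
drop-orders for the pieces not yet dropped (sum over which currently-grounded one goes next):
  1 to go: {7} 1
  2 to go: {6,7} 1
  3 to go: {5,6,7} 1
  4 to go: {4,5,6,7} 1
  5 to go: {2,4,5,6,7} 1  {3,4,5,6,7} 1
  6 to go: {0,2,4,5,6,7} 1  {1,3,4,5,6,7} 1  {2,3,4,5,6,7} 2
  if 0:d drops first: 3 orders
  if 1:f drops first: 3 orders
heap linearizations: 6

6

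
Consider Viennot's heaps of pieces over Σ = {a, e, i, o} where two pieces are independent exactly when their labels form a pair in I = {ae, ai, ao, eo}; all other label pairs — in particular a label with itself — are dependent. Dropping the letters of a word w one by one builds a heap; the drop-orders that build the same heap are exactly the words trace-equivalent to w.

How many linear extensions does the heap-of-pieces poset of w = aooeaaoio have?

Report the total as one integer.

drop 0:a onto floor
drop 1:o onto floor
drop 2:o onto {1:o}
drop 3:e onto floor
drop 4:a onto {0:a}
drop 5:a onto {4:a}
drop 6:o onto {2:o}
drop 7:i onto {3:e, 6:o}
drop 8:o onto {7:i}
ground layer = {0:a, 1:o, 3:e}
drop-orders for the pieces not yet dropped (sum over which currently-grounded one goes next):
  1 to go: {5} 1  {8} 1
  2 to go: {4,5} 1  {5,8} 2  {7,8} 1
  3 to go: {0,4,5} 1  {3,7,8} 1  {4,5,8} 3  {5,7,8} 3  {6,7,8} 1
  4 to go: {0,4,5,8} 4  {2,6,7,8} 1  {3,5,7,8} 4  {3,6,7,8} 2  {4,5,7,8} 6  {5,6,7,8} 4
  5 to go: {0,4,5,7,8} 10  {1,2,6,7,8} 1  {2,3,6,7,8} 3  {2,5,6,7,8} 5  {3,4,5,7,8} 10  {3,5,6,7,8} 10  {4,5,6,7,8} 10
  6 to go: {0,3,4,5,7,8} 20  {0,4,5,6,7,8} 20  {1,2,3,6,7,8} 4  {1,2,5,6,7,8} 6  {2,3,5,6,7,8} 18  {2,4,5,6,7,8} 15  {3,4,5,6,7,8} 30
  7 to go: {0,2,4,5,6,7,8} 35  {0,3,4,5,6,7,8} 70  {1,2,3,5,6,7,8} 28  {1,2,4,5,6,7,8} 21  {2,3,4,5,6,7,8} 63
  if 0:a drops first: 112 orders
  if 1:o drops first: 168 orders
  if 3:e drops first: 56 orders
heap linearizations: 336

336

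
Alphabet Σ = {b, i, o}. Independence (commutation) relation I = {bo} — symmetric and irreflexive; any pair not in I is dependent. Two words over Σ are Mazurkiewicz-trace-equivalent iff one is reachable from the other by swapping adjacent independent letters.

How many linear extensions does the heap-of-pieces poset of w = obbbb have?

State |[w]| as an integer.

5

#0=o has no predecessor
#1=b has no predecessor
#2=b depends on [1:b]
#3=b depends on [2:b]
#4=b depends on [3:b]
sources: [0:o, 1:b]
N(rest) = Σ N(rest − s) over sources s of rest; N(one piece) = 1:
  size 1 → [0]=1  [4]=1
  size 2 → [0,4]=2  [3,4]=1
  size 3 → [0,3,4]=3  [2,3,4]=1
  first=0(o) contributes 1
  first=1(b) contributes 4
|[w]| = 5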